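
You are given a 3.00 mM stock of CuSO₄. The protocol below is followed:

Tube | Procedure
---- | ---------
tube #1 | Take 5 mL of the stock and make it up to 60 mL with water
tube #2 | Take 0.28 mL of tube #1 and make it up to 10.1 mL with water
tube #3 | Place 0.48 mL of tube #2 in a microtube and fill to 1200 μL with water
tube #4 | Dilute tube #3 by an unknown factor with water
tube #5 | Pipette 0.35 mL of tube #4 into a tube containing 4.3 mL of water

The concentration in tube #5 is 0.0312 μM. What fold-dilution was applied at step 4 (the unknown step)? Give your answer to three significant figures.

Step 1: 5 mL brought to 60 mL → factor 60/5 = 12
Step 2: 0.28 mL brought to 10.1 mL → factor 10.1/0.28 = 36.071
Step 3: 0.48 mL brought to 1200 μL → factor 1.2/0.48 = 2.5
Step 4: unknown factor x
Step 5: 0.35 mL + 4.3 mL = 4.65 mL total → factor 4.65/0.35 = 13.286
Product of known-step factors = 14377
Overall factor = 3.00 mM / (0.0312 μM) = 96154
x = 96154 / 14377 = 6.69

6.69-fold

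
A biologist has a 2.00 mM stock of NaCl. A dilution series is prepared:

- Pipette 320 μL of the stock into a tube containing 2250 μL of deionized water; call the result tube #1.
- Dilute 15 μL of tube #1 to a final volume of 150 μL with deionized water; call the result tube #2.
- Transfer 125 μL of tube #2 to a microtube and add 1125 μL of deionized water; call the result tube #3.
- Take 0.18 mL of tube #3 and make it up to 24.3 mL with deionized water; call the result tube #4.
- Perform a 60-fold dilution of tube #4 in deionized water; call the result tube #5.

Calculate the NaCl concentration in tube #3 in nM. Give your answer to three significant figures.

2.49 × 10^3 nM

Step 1: 320 μL + 2250 μL = 2570 μL total → factor 2570/320 = 8.0312
Step 2: 15 μL brought to 150 μL → factor 150/15 = 10
Step 3: 125 μL + 1125 μL = 1250 μL total → factor 1250/125 = 10
Dilution factor through tube #3 = 8.0312 × 10 × 10 = 803.12
[tube #3] = 2.00 mM / 803.12 = 0.002490 mM = 2.49 × 10^3 nM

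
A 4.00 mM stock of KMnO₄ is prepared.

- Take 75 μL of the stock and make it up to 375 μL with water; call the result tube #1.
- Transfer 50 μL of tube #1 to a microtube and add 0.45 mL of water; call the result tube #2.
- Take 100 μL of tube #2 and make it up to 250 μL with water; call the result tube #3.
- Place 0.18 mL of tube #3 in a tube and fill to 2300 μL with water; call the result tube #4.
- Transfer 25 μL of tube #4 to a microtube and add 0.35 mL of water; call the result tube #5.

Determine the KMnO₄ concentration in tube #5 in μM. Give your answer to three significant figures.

0.167 μM

Step 1: 75 μL brought to 375 μL → factor 375/75 = 5
Step 2: 50 μL + 0.45 mL = 500 μL total → factor 500/50 = 10
Step 3: 100 μL brought to 250 μL → factor 250/100 = 2.5
Step 4: 0.18 mL brought to 2300 μL → factor 2.3/0.18 = 12.778
Step 5: 25 μL + 0.35 mL = 375 μL total → factor 375/25 = 15
Overall dilution factor = 5 × 10 × 2.5 × 12.778 × 15 = 23958
Final = 4.00 mM / 23958 = 0.0001670 mM = 0.167 μM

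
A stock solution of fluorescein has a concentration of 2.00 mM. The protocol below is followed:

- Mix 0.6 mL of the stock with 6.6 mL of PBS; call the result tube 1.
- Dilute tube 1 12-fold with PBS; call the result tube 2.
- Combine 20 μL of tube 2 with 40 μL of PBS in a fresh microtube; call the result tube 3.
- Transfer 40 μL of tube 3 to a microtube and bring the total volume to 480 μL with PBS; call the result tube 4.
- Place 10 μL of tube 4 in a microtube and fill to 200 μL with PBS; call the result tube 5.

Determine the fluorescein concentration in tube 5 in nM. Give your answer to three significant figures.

19.3 nM

Step 1: 0.6 mL + 6.6 mL = 7.2 mL total → factor 7.2/0.6 = 12
Step 2: 12-fold → factor 12
Step 3: 20 μL + 40 μL = 60 μL total → factor 60/20 = 3
Step 4: 40 μL brought to 480 μL → factor 480/40 = 12
Step 5: 10 μL brought to 200 μL → factor 200/10 = 20
Overall dilution factor = 12 × 12 × 3 × 12 × 20 = 1.0368 × 10^5
Final = 2.00 mM / 1.0368 × 10^5 = 1.929 × 10^-5 mM = 19.3 nM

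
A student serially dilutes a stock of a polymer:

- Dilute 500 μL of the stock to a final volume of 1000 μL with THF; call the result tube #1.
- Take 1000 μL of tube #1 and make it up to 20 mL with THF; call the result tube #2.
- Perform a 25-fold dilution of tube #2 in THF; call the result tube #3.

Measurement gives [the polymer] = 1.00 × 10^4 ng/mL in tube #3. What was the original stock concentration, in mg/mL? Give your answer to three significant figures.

Step 1: 500 μL brought to 1000 μL → factor 1000/500 = 2
Step 2: 1000 μL brought to 20 mL → factor 20000/1000 = 20
Step 3: 25-fold → factor 25
Overall dilution factor = 2 × 20 × 25 = 1000
Stock = 1.00 × 10^4 ng/mL × 1000 = 1.000 × 10^7 ng/mL = 10.0 mg/mL

10.0 mg/mL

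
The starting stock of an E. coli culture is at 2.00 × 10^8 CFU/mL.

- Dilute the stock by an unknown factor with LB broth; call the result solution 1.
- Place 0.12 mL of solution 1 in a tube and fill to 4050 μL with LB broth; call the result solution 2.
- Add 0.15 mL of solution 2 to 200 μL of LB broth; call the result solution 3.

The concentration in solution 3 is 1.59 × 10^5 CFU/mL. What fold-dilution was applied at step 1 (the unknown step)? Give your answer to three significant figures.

16.0-fold

Step 1: unknown factor x
Step 2: 0.12 mL brought to 4050 μL → factor 4.05/0.12 = 33.75
Step 3: 0.15 mL + 200 μL = 0.35 mL total → factor 0.35/0.15 = 2.3333
Product of known-step factors = 78.75
Overall factor = 2.00 × 10^8 CFU/mL / (1.59 × 10^5 CFU/mL) = 1257.9
x = 1257.9 / 78.75 = 16.0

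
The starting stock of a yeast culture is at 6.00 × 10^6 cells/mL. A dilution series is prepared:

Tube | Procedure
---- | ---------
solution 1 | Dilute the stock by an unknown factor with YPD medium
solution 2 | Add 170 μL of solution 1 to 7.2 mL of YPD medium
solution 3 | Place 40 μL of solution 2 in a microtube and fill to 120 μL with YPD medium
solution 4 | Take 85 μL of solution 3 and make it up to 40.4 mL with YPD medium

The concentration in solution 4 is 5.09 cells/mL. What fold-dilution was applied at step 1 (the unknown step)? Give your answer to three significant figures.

19.1-fold

Step 1: unknown factor x
Step 2: 170 μL + 7.2 mL = 7370 μL total → factor 7370/170 = 43.353
Step 3: 40 μL brought to 120 μL → factor 120/40 = 3
Step 4: 85 μL brought to 40.4 mL → factor 40400/85 = 475.29
Product of known-step factors = 61816
Overall factor = 6.00 × 10^6 cells/mL / (5.09 cells/mL) = 1.1788 × 10^6
x = 1.1788 × 10^6 / 61816 = 19.1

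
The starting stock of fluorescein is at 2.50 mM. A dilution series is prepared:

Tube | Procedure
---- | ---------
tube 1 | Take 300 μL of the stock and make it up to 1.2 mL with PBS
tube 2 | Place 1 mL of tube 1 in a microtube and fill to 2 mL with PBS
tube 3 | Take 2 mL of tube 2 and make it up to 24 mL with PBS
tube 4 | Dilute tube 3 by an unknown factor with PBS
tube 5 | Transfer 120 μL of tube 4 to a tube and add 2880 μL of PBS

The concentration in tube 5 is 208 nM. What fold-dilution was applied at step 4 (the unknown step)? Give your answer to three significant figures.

Step 1: 300 μL brought to 1.2 mL → factor 1200/300 = 4
Step 2: 1 mL brought to 2 mL → factor 2/1 = 2
Step 3: 2 mL brought to 24 mL → factor 24/2 = 12
Step 4: unknown factor x
Step 5: 120 μL + 2880 μL = 3000 μL total → factor 3000/120 = 25
Product of known-step factors = 2400
Overall factor = 2.50 mM / (208 nM) = 12019
x = 12019 / 2400 = 5.01

5.01-fold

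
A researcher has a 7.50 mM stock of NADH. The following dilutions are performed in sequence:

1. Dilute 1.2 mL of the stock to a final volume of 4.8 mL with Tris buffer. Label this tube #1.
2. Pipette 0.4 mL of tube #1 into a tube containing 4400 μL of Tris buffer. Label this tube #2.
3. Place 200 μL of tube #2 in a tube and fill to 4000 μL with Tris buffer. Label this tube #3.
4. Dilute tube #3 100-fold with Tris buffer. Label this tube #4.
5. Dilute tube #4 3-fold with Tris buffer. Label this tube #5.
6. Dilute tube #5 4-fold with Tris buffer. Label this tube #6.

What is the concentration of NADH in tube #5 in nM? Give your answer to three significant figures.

Step 1: 1.2 mL brought to 4.8 mL → factor 4.8/1.2 = 4
Step 2: 0.4 mL + 4400 μL = 4.8 mL total → factor 4.8/0.4 = 12
Step 3: 200 μL brought to 4000 μL → factor 4000/200 = 20
Step 4: 100-fold → factor 100
Step 5: 3-fold → factor 3
Dilution factor through tube #5 = 4 × 12 × 20 × 100 × 3 = 2.88 × 10^5
[tube #5] = 7.50 mM / 2.88 × 10^5 = 2.604 × 10^-5 mM = 26.0 nM

26.0 nM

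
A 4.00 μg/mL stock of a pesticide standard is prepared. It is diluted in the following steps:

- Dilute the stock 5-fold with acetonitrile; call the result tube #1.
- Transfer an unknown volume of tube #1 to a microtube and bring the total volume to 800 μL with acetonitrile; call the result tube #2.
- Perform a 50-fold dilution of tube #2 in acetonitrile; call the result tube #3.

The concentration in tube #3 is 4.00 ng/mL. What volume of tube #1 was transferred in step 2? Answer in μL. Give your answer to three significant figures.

Step 1: 5-fold → factor 5
Step 2: v brought to 800 μL → factor = 800 μL/v
Step 3: 50-fold → factor 50
Product of known-step factors = 250
Overall factor = 4.00 μg/mL / (4.00 ng/mL) = 1000
Step-2 factor = 1000 / 250 = 4
v = 800 μL / 4 = 200 μL

200 μL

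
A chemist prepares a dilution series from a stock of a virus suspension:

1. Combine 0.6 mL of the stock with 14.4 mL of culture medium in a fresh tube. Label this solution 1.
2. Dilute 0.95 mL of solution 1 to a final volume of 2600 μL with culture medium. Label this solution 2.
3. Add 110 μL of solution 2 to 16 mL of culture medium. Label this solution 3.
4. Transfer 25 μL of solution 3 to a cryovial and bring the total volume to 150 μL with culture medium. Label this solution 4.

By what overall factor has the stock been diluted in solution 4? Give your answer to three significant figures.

Step 1: 0.6 mL + 14.4 mL = 15 mL total → factor 15/0.6 = 25
Step 2: 0.95 mL brought to 2600 μL → factor 2.6/0.95 = 2.7368
Step 3: 110 μL + 16 mL = 16110 μL total → factor 16110/110 = 146.45
Step 4: 25 μL brought to 150 μL → factor 150/25 = 6
Overall dilution factor = 25 × 2.7368 × 146.45 × 6 = 60123

6.01 × 10^4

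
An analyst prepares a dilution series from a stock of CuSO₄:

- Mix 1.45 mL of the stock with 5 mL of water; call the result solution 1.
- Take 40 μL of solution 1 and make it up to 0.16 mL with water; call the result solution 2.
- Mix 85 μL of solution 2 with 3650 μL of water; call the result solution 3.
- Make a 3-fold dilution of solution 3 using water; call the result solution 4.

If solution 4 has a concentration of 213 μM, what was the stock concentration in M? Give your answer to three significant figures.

Step 1: 1.45 mL + 5 mL = 6.45 mL total → factor 6.45/1.45 = 4.4483
Step 2: 40 μL brought to 0.16 mL → factor 160/40 = 4
Step 3: 85 μL + 3650 μL = 3735 μL total → factor 3735/85 = 43.941
Step 4: 3-fold → factor 3
Overall dilution factor = 4.4483 × 4 × 43.941 × 3 = 2345.5
Stock = 213 μM × 2345.5 = 4.996 × 10^5 μM = 0.500 M

0.500 M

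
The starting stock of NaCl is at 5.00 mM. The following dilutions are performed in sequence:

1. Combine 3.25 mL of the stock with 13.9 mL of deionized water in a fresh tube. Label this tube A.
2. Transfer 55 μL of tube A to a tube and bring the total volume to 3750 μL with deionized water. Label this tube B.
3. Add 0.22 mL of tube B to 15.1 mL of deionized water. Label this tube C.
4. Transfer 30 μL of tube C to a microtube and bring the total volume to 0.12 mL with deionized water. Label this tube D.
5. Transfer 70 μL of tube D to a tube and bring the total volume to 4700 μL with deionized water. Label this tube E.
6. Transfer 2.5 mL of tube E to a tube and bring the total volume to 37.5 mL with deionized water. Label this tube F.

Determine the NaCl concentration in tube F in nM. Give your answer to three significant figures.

0.0495 nM

Step 1: 3.25 mL + 13.9 mL = 17.15 mL total → factor 17.15/3.25 = 5.2769
Step 2: 55 μL brought to 3750 μL → factor 3750/55 = 68.182
Step 3: 0.22 mL + 15.1 mL = 15.32 mL total → factor 15.32/0.22 = 69.636
Step 4: 30 μL brought to 0.12 mL → factor 120/30 = 4
Step 5: 70 μL brought to 4700 μL → factor 4700/70 = 67.143
Step 6: 2.5 mL brought to 37.5 mL → factor 37.5/2.5 = 15
Overall dilution factor = 5.2769 × 68.182 × 69.636 × 4 × 67.143 × 15 = 1.0093 × 10^8
Final = 5.00 mM / 1.0093 × 10^8 = 4.954 × 10^-8 mM = 0.0495 nM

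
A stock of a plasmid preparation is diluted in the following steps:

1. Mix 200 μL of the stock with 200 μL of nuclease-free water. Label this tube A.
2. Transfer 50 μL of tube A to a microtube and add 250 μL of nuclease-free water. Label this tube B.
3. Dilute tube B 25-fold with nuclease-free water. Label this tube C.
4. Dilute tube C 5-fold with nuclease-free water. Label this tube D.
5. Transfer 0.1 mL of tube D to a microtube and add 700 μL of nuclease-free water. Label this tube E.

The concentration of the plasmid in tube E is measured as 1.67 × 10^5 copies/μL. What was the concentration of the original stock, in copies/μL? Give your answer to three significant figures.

Step 1: 200 μL + 200 μL = 400 μL total → factor 400/200 = 2
Step 2: 50 μL + 250 μL = 300 μL total → factor 300/50 = 6
Step 3: 25-fold → factor 25
Step 4: 5-fold → factor 5
Step 5: 0.1 mL + 700 μL = 0.8 mL total → factor 0.8/0.1 = 8
Overall dilution factor = 2 × 6 × 25 × 5 × 8 = 12000
Stock = 1.67 × 10^5 copies/μL × 12000 = 2.00 × 10^9 copies/μL

2.00 × 10^9 copies/μL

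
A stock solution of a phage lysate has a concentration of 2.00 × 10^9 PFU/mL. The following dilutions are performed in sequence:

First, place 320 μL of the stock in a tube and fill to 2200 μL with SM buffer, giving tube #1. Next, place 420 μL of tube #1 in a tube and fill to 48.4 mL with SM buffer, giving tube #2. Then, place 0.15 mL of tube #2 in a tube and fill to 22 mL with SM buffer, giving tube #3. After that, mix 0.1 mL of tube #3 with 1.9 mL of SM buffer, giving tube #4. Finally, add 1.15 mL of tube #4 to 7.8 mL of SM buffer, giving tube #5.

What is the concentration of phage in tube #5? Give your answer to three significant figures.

111 PFU/mL

Step 1: 320 μL brought to 2200 μL → factor 2200/320 = 6.875
Step 2: 420 μL brought to 48.4 mL → factor 48400/420 = 115.24
Step 3: 0.15 mL brought to 22 mL → factor 22/0.15 = 146.67
Step 4: 0.1 mL + 1.9 mL = 2 mL total → factor 2/0.1 = 20
Step 5: 1.15 mL + 7.8 mL = 8.95 mL total → factor 8.95/1.15 = 7.7826
Overall dilution factor = 6.875 × 115.24 × 146.67 × 20 × 7.7826 = 1.8087 × 10^7
Final = 2.00 × 10^9 PFU/mL / 1.8087 × 10^7 = 111 PFU/mL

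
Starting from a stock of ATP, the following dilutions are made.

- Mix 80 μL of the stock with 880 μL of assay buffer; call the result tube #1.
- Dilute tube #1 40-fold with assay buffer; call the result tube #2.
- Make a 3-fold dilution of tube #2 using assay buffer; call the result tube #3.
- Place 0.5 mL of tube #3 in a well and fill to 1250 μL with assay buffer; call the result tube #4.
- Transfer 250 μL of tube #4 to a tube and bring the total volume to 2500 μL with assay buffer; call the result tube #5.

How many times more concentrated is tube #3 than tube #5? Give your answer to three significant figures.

Step 1: 80 μL + 880 μL = 960 μL total → factor 960/80 = 12
Step 2: 40-fold → factor 40
Step 3: 3-fold → factor 3
Step 4: 0.5 mL brought to 1250 μL → factor 1.25/0.5 = 2.5
Step 5: 250 μL brought to 2500 μL → factor 2500/250 = 10
Dilution factor to tube #3 = 1440; to tube #5 = 36000
[tube #3]/[tube #5] = (factor to tube #5)/(factor to tube #3) = 36000/1440 = 25.0

25.0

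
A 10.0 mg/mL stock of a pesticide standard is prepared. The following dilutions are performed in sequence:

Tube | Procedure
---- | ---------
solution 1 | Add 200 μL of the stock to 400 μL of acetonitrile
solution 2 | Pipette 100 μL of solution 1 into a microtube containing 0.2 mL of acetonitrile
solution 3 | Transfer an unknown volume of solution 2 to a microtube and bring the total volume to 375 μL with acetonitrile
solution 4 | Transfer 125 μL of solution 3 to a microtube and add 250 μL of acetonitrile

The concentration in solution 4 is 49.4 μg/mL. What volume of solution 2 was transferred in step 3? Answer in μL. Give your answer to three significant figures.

50.0 μL

Step 1: 200 μL + 400 μL = 600 μL total → factor 600/200 = 3
Step 2: 100 μL + 0.2 mL = 300 μL total → factor 300/100 = 3
Step 3: v brought to 375 μL → factor = 375 μL/v
Step 4: 125 μL + 250 μL = 375 μL total → factor 375/125 = 3
Product of known-step factors = 27
Overall factor = 10.0 mg/mL / (49.4 μg/mL) = 202.43
Step-3 factor = 202.43 / 27 = 7.4974
v = 375 μL / 7.4974 = 50.0 μL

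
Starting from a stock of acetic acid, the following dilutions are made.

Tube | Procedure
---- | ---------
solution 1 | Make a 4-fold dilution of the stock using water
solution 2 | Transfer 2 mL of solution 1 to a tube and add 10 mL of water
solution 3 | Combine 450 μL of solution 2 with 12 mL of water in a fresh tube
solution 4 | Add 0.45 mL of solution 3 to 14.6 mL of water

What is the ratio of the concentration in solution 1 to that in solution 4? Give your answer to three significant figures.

Step 1: 4-fold → factor 4
Step 2: 2 mL + 10 mL = 12 mL total → factor 12/2 = 6
Step 3: 450 μL + 12 mL = 12450 μL total → factor 12450/450 = 27.667
Step 4: 0.45 mL + 14.6 mL = 15.05 mL total → factor 15.05/0.45 = 33.444
Dilution factor to solution 1 = 4; to solution 4 = 22207
[solution 1]/[solution 4] = (factor to solution 4)/(factor to solution 1) = 22207/4 = 5.55 × 10^3

5.55 × 10^3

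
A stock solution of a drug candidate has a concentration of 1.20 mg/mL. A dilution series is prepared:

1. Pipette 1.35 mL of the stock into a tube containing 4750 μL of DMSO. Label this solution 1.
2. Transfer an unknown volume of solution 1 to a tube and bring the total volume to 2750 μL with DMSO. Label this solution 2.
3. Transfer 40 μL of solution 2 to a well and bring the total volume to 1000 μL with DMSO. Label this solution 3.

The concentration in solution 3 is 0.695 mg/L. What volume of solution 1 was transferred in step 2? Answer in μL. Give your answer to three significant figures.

180 μL

Step 1: 1.35 mL + 4750 μL = 6.1 mL total → factor 6.1/1.35 = 4.5185
Step 2: v brought to 2750 μL → factor = 2750 μL/v
Step 3: 40 μL brought to 1000 μL → factor 1000/40 = 25
Product of known-step factors = 112.96
Overall factor = 1.20 mg/mL / (0.695 mg/L) = 1726.6
Step-2 factor = 1726.6 / 112.96 = 15.285
v = 2750 μL / 15.285 = 180 μL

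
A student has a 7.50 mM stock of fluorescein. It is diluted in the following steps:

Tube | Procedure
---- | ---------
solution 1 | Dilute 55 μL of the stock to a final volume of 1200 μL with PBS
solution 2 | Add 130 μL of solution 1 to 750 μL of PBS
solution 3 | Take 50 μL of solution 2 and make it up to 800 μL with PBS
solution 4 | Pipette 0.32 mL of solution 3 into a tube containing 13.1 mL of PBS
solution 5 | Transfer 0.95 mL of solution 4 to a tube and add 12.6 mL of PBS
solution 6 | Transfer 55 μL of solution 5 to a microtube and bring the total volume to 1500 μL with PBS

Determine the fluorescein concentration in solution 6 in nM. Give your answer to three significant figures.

0.195 nM

Step 1: 55 μL brought to 1200 μL → factor 1200/55 = 21.818
Step 2: 130 μL + 750 μL = 880 μL total → factor 880/130 = 6.7692
Step 3: 50 μL brought to 800 μL → factor 800/50 = 16
Step 4: 0.32 mL + 13.1 mL = 13.42 mL total → factor 13.42/0.32 = 41.938
Step 5: 0.95 mL + 12.6 mL = 13.55 mL total → factor 13.55/0.95 = 14.263
Step 6: 55 μL brought to 1500 μL → factor 1500/55 = 27.273
Overall dilution factor = 21.818 × 6.7692 × 16 × 41.938 × 14.263 × 27.273 = 3.855 × 10^7
Final = 7.50 mM / 3.855 × 10^7 = 1.946 × 10^-7 mM = 0.195 nM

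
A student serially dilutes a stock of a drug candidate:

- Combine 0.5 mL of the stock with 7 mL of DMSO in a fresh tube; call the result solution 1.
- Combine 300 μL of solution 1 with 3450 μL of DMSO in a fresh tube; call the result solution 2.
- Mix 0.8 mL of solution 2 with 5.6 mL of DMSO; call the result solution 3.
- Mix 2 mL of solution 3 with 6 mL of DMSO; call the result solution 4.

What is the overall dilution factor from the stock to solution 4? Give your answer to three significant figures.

6.00 × 10^3

Step 1: 0.5 mL + 7 mL = 7.5 mL total → factor 7.5/0.5 = 15
Step 2: 300 μL + 3450 μL = 3750 μL total → factor 3750/300 = 12.5
Step 3: 0.8 mL + 5.6 mL = 6.4 mL total → factor 6.4/0.8 = 8
Step 4: 2 mL + 6 mL = 8 mL total → factor 8/2 = 4
Overall dilution factor = 15 × 12.5 × 8 × 4 = 6000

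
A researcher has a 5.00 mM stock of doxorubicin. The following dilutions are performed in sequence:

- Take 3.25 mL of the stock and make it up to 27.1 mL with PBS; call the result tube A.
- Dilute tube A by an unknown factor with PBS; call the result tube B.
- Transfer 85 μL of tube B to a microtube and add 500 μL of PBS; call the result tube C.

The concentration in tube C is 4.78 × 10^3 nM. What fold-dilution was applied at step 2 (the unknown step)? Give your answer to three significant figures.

18.2-fold

Step 1: 3.25 mL brought to 27.1 mL → factor 27.1/3.25 = 8.3385
Step 2: unknown factor x
Step 3: 85 μL + 500 μL = 585 μL total → factor 585/85 = 6.8824
Product of known-step factors = 57.388
Overall factor = 5.00 mM / (4.78 × 10^3 nM) = 1046
x = 1046 / 57.388 = 18.2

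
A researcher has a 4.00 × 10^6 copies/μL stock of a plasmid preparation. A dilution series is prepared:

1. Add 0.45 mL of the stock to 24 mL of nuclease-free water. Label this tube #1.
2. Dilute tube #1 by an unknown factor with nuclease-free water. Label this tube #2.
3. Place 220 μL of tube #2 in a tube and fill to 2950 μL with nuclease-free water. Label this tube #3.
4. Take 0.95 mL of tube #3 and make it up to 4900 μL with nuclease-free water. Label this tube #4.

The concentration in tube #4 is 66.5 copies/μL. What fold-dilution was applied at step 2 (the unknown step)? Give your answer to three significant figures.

16.0-fold

Step 1: 0.45 mL + 24 mL = 24.45 mL total → factor 24.45/0.45 = 54.333
Step 2: unknown factor x
Step 3: 220 μL brought to 2950 μL → factor 2950/220 = 13.409
Step 4: 0.95 mL brought to 4900 μL → factor 4.9/0.95 = 5.1579
Product of known-step factors = 3757.8
Overall factor = 4.00 × 10^6 copies/μL / (66.5 copies/μL) = 60150
x = 60150 / 3757.8 = 16.0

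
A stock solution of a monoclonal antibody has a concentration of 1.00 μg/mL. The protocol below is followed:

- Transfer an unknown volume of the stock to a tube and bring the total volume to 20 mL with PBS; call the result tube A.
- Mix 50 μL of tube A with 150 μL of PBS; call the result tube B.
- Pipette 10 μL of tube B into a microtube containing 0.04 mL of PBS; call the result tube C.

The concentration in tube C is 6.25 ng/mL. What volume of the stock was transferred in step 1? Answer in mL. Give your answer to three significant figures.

Step 1: v brought to 20 mL → factor = 20 mL/v
Step 2: 50 μL + 150 μL = 200 μL total → factor 200/50 = 4
Step 3: 10 μL + 0.04 mL = 50 μL total → factor 50/10 = 5
Product of known-step factors = 20
Overall factor = 1.00 μg/mL / (6.25 ng/mL) = 160
Step-1 factor = 160 / 20 = 8
v = 20 mL / 8 = 2.50 mL

2.50 mL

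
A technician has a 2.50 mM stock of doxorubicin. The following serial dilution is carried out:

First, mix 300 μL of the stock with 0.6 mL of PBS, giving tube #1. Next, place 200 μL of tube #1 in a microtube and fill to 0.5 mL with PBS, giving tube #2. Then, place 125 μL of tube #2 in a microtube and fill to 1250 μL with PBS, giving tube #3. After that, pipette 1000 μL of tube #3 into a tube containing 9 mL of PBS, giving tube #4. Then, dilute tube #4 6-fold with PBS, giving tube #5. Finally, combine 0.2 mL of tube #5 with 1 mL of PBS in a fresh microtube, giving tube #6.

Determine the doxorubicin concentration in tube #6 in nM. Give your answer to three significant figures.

Step 1: 300 μL + 0.6 mL = 900 μL total → factor 900/300 = 3
Step 2: 200 μL brought to 0.5 mL → factor 500/200 = 2.5
Step 3: 125 μL brought to 1250 μL → factor 1250/125 = 10
Step 4: 1000 μL + 9 mL = 10000 μL total → factor 10000/1000 = 10
Step 5: 6-fold → factor 6
Step 6: 0.2 mL + 1 mL = 1.2 mL total → factor 1.2/0.2 = 6
Overall dilution factor = 3 × 2.5 × 10 × 10 × 6 × 6 = 27000
Final = 2.50 mM / 27000 = 9.259 × 10^-5 mM = 92.6 nM

92.6 nM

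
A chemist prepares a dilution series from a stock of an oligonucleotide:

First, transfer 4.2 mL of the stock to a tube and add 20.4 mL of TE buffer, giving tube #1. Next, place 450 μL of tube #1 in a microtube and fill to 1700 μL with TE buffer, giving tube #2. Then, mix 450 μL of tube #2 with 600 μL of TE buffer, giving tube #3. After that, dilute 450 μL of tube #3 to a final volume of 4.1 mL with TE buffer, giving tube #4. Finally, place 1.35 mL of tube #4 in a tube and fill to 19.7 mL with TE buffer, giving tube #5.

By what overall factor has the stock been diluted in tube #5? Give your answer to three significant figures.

6.86 × 10^3

Step 1: 4.2 mL + 20.4 mL = 24.6 mL total → factor 24.6/4.2 = 5.8571
Step 2: 450 μL brought to 1700 μL → factor 1700/450 = 3.7778
Step 3: 450 μL + 600 μL = 1050 μL total → factor 1050/450 = 2.3333
Step 4: 450 μL brought to 4.1 mL → factor 4100/450 = 9.1111
Step 5: 1.35 mL brought to 19.7 mL → factor 19.7/1.35 = 14.593
Overall dilution factor = 5.8571 × 3.7778 × 2.3333 × 9.1111 × 14.593 = 6864.4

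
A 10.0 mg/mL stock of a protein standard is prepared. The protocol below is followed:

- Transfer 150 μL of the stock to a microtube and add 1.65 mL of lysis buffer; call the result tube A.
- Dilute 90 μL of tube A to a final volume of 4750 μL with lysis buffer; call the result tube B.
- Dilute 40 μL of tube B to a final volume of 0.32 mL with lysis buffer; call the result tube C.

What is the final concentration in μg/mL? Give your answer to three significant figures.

Step 1: 150 μL + 1.65 mL = 1800 μL total → factor 1800/150 = 12
Step 2: 90 μL brought to 4750 μL → factor 4750/90 = 52.778
Step 3: 40 μL brought to 0.32 mL → factor 320/40 = 8
Overall dilution factor = 12 × 52.778 × 8 = 5066.7
Final = 10.0 mg/mL / 5066.7 = 0.001974 mg/mL = 1.97 μg/mL

1.97 μg/mL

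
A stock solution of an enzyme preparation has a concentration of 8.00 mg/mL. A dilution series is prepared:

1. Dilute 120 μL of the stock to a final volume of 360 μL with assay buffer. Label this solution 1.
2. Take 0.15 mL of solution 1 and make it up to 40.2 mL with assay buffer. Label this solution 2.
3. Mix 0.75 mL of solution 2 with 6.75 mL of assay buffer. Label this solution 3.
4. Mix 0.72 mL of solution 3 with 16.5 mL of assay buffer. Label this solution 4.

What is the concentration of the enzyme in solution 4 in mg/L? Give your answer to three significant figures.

Step 1: 120 μL brought to 360 μL → factor 360/120 = 3
Step 2: 0.15 mL brought to 40.2 mL → factor 40.2/0.15 = 268
Step 3: 0.75 mL + 6.75 mL = 7.5 mL total → factor 7.5/0.75 = 10
Step 4: 0.72 mL + 16.5 mL = 17.22 mL total → factor 17.22/0.72 = 23.917
Overall dilution factor = 3 × 268 × 10 × 23.917 = 1.9229 × 10^5
Final = 8.00 mg/mL / 1.9229 × 10^5 = 4.160 × 10^-5 mg/mL = 0.0416 mg/L

0.0416 mg/L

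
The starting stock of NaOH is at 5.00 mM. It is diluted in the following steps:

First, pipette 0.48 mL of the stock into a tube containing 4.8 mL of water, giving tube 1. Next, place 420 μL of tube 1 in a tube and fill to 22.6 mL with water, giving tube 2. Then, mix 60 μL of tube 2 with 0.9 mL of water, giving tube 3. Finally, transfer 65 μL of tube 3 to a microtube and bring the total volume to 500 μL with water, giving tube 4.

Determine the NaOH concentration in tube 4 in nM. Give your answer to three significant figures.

Step 1: 0.48 mL + 4.8 mL = 5.28 mL total → factor 5.28/0.48 = 11
Step 2: 420 μL brought to 22.6 mL → factor 22600/420 = 53.81
Step 3: 60 μL + 0.9 mL = 960 μL total → factor 960/60 = 16
Step 4: 65 μL brought to 500 μL → factor 500/65 = 7.6923
Overall dilution factor = 11 × 53.81 × 16 × 7.6923 = 72850
Final = 5.00 mM / 72850 = 6.863 × 10^-5 mM = 68.6 nM

68.6 nM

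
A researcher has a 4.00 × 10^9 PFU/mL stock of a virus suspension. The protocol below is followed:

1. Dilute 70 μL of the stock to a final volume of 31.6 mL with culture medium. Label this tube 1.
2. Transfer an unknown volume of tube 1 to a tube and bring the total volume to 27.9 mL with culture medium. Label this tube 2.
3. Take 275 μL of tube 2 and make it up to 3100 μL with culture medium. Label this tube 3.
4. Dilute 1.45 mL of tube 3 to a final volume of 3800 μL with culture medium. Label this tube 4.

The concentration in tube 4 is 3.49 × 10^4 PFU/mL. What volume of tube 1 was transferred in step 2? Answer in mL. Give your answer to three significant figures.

3.25 mL

Step 1: 70 μL brought to 31.6 mL → factor 31600/70 = 451.43
Step 2: v brought to 27.9 mL → factor = 27.9 mL/v
Step 3: 275 μL brought to 3100 μL → factor 3100/275 = 11.273
Step 4: 1.45 mL brought to 3800 μL → factor 3.8/1.45 = 2.6207
Product of known-step factors = 13336
Overall factor = 4.00 × 10^9 PFU/mL / (3.49 × 10^4 PFU/mL) = 1.1461 × 10^5
Step-2 factor = 1.1461 × 10^5 / 13336 = 8.5941
v = 27.9 mL / 8.5941 = 3.25 mL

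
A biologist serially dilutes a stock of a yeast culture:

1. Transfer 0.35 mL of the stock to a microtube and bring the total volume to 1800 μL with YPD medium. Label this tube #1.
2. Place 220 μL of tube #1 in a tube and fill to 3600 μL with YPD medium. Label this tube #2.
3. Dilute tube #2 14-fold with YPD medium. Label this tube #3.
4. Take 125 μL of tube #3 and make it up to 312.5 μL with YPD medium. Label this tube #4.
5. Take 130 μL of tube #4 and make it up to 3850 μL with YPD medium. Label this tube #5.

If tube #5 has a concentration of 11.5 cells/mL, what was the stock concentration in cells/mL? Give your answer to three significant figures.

1.00 × 10^6 cells/mL

Step 1: 0.35 mL brought to 1800 μL → factor 1.8/0.35 = 5.1429
Step 2: 220 μL brought to 3600 μL → factor 3600/220 = 16.364
Step 3: 14-fold → factor 14
Step 4: 125 μL brought to 312.5 μL → factor 312.5/125 = 2.5
Step 5: 130 μL brought to 3850 μL → factor 3850/130 = 29.615
Overall dilution factor = 5.1429 × 16.364 × 14 × 2.5 × 29.615 = 87231
Stock = 11.5 cells/mL × 87231 = 1.00 × 10^6 cells/mL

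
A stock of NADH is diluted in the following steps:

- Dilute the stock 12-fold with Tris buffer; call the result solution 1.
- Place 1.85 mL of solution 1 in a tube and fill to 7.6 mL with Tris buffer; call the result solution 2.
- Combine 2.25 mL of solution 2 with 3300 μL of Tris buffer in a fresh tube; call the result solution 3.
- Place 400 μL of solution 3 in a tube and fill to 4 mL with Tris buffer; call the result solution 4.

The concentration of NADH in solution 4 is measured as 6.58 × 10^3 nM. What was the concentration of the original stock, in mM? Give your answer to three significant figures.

8.00 mM

Step 1: 12-fold → factor 12
Step 2: 1.85 mL brought to 7.6 mL → factor 7.6/1.85 = 4.1081
Step 3: 2.25 mL + 3300 μL = 5.55 mL total → factor 5.55/2.25 = 2.4667
Step 4: 400 μL brought to 4 mL → factor 4000/400 = 10
Overall dilution factor = 12 × 4.1081 × 2.4667 × 10 = 1216
Stock = 6.58 × 10^3 nM × 1216 = 8.001 × 10^6 nM = 8.00 mM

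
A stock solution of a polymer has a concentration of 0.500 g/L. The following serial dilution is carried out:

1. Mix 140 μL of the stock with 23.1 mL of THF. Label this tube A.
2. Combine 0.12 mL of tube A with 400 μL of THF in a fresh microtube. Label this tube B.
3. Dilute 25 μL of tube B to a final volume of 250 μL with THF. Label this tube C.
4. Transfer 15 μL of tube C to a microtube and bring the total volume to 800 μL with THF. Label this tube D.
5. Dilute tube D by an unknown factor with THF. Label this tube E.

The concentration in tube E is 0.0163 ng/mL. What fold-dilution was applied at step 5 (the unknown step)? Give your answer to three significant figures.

Step 1: 140 μL + 23.1 mL = 23240 μL total → factor 23240/140 = 166
Step 2: 0.12 mL + 400 μL = 0.52 mL total → factor 0.52/0.12 = 4.3333
Step 3: 25 μL brought to 250 μL → factor 250/25 = 10
Step 4: 15 μL brought to 800 μL → factor 800/15 = 53.333
Step 5: unknown factor x
Product of known-step factors = 3.8364 × 10^5
Overall factor = 0.500 g/L / (0.0163 ng/mL) = 3.0675 × 10^7
x = 3.0675 × 10^7 / 3.8364 × 10^5 = 80.0

80.0-fold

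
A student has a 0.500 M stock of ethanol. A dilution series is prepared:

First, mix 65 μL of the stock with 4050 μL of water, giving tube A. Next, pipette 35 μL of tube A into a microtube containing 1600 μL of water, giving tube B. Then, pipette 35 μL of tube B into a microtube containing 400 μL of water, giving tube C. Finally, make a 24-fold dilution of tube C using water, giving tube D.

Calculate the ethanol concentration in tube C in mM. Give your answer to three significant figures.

0.0136 mM

Step 1: 65 μL + 4050 μL = 4115 μL total → factor 4115/65 = 63.308
Step 2: 35 μL + 1600 μL = 1635 μL total → factor 1635/35 = 46.714
Step 3: 35 μL + 400 μL = 435 μL total → factor 435/35 = 12.429
Dilution factor through tube C = 63.308 × 46.714 × 12.429 = 36756
[tube C] = 0.500 M / 36756 = 1.360 × 10^-5 M = 0.0136 mM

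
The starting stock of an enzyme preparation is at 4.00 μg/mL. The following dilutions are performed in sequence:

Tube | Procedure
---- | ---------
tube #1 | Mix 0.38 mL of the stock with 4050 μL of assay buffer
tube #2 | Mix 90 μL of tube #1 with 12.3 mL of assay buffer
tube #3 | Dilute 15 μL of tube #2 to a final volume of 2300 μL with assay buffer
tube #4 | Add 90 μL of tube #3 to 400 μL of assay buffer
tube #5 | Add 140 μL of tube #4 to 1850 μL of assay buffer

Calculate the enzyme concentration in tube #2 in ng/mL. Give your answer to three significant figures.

2.49 ng/mL

Step 1: 0.38 mL + 4050 μL = 4.43 mL total → factor 4.43/0.38 = 11.658
Step 2: 90 μL + 12.3 mL = 12390 μL total → factor 12390/90 = 137.67
Dilution factor through tube #2 = 11.658 × 137.67 = 1604.9
[tube #2] = 4.00 μg/mL / 1604.9 = 0.002492 μg/mL = 2.49 ng/mL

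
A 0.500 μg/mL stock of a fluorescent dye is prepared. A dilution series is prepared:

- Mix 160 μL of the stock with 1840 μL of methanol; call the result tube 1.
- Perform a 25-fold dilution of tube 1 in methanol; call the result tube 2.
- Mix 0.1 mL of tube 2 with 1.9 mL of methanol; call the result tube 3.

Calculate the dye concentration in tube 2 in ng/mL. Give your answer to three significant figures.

Step 1: 160 μL + 1840 μL = 2000 μL total → factor 2000/160 = 12.5
Step 2: 25-fold → factor 25
Dilution factor through tube 2 = 12.5 × 25 = 312.5
[tube 2] = 0.500 μg/mL / 312.5 = 0.001600 μg/mL = 1.60 ng/mL

1.60 ng/mL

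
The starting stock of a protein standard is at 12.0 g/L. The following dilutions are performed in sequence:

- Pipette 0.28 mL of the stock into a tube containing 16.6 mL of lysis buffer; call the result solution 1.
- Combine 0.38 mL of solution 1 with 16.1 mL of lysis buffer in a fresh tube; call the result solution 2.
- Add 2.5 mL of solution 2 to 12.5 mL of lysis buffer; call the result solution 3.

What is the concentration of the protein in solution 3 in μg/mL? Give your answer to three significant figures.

0.765 μg/mL

Step 1: 0.28 mL + 16.6 mL = 16.88 mL total → factor 16.88/0.28 = 60.286
Step 2: 0.38 mL + 16.1 mL = 16.48 mL total → factor 16.48/0.38 = 43.368
Step 3: 2.5 mL + 12.5 mL = 15 mL total → factor 15/2.5 = 6
Overall dilution factor = 60.286 × 43.368 × 6 = 15687
Final = 12.0 g/L / 15687 = 0.0007650 g/L = 0.765 μg/mL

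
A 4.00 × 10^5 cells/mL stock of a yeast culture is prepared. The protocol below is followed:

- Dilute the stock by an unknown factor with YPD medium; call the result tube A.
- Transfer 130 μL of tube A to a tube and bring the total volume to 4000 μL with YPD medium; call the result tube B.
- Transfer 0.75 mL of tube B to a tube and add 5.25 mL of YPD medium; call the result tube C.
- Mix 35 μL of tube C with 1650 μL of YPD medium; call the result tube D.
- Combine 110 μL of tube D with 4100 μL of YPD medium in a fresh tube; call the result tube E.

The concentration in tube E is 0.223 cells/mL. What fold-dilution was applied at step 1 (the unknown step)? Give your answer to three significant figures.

3.95-fold

Step 1: unknown factor x
Step 2: 130 μL brought to 4000 μL → factor 4000/130 = 30.769
Step 3: 0.75 mL + 5.25 mL = 6 mL total → factor 6/0.75 = 8
Step 4: 35 μL + 1650 μL = 1685 μL total → factor 1685/35 = 48.143
Step 5: 110 μL + 4100 μL = 4210 μL total → factor 4210/110 = 38.273
Product of known-step factors = 4.5355 × 10^5
Overall factor = 4.00 × 10^5 cells/mL / (0.223 cells/mL) = 1.7937 × 10^6
x = 1.7937 × 10^6 / 4.5355 × 10^5 = 3.95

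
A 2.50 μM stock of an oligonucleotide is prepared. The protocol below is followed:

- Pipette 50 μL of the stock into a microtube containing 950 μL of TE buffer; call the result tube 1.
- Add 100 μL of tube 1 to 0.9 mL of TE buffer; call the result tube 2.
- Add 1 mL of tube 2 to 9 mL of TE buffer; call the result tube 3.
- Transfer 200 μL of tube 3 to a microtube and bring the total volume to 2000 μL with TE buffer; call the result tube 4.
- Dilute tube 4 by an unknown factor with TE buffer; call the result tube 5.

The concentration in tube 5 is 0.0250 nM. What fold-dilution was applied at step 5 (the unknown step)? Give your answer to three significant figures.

Step 1: 50 μL + 950 μL = 1000 μL total → factor 1000/50 = 20
Step 2: 100 μL + 0.9 mL = 1000 μL total → factor 1000/100 = 10
Step 3: 1 mL + 9 mL = 10 mL total → factor 10/1 = 10
Step 4: 200 μL brought to 2000 μL → factor 2000/200 = 10
Step 5: unknown factor x
Product of known-step factors = 20000
Overall factor = 2.50 μM / (0.0250 nM) = 1 × 10^5
x = 1 × 10^5 / 20000 = 5.00

5.00-fold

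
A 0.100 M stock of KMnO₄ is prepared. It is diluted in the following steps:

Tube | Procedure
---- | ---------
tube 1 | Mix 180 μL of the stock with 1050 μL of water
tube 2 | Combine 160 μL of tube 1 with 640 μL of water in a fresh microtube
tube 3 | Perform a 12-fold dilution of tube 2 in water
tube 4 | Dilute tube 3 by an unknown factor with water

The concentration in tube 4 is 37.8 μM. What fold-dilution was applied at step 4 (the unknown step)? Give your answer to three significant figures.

6.45-fold

Step 1: 180 μL + 1050 μL = 1230 μL total → factor 1230/180 = 6.8333
Step 2: 160 μL + 640 μL = 800 μL total → factor 800/160 = 5
Step 3: 12-fold → factor 12
Step 4: unknown factor x
Product of known-step factors = 410
Overall factor = 0.100 M / (37.8 μM) = 2645.5
x = 2645.5 / 410 = 6.45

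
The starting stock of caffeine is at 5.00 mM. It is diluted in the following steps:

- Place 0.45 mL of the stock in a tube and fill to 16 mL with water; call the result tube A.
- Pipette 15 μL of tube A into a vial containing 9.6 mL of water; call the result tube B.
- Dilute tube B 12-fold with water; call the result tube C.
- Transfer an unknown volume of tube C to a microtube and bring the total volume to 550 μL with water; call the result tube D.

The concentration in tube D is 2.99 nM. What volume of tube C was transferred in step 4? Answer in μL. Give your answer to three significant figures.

90.0 μL

Step 1: 0.45 mL brought to 16 mL → factor 16/0.45 = 35.556
Step 2: 15 μL + 9.6 mL = 9615 μL total → factor 9615/15 = 641
Step 3: 12-fold → factor 12
Step 4: v brought to 550 μL → factor = 550 μL/v
Product of known-step factors = 2.7349 × 10^5
Overall factor = 5.00 mM / (2.99 nM) = 1.6722 × 10^6
Step-4 factor = 1.6722 × 10^6 / 2.7349 × 10^5 = 6.1144
v = 550 μL / 6.1144 = 90.0 μL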